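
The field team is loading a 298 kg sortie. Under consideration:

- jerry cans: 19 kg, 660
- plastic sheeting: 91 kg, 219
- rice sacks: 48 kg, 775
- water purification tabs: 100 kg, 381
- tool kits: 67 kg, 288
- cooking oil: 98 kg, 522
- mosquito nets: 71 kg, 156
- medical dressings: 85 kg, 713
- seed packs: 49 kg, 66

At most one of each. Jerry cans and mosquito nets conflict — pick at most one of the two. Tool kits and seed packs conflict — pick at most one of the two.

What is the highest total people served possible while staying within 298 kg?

Best packing: jerry cans + rice sacks + cooking oil + medical dressings — 250 kg, 2670 total.

2670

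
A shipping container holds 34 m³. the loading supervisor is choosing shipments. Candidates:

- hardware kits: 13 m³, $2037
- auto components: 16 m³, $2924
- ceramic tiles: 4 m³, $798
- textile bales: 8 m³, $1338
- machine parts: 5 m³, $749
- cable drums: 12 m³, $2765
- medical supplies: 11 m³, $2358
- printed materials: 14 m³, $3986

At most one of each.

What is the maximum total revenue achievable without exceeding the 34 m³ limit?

Greedy by ratio would take ceramic tiles + cable drums + printed materials: 30 m³ used, total 7549.
The 4 m³ tied up in ceramic tiles is better spent on textile bales — total rises to 8089 (34 m³).
That's the maximum — no swap from here does better than 8089.

8089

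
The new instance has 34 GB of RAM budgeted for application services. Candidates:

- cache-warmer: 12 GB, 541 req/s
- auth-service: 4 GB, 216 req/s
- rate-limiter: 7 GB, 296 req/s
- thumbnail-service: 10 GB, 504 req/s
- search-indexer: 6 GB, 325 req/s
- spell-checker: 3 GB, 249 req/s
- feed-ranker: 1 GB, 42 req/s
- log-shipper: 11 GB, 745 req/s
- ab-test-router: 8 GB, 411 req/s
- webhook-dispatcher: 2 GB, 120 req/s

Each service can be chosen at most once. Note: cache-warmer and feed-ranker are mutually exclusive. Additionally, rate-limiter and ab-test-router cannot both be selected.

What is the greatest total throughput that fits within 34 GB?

Density check — spell-checker 83.00, log-shipper 67.73, webhook-dispatcher 60.00, search-indexer 54.17 are the best per GB.
The ratio ordering already packs tightly: auth-service + search-indexer + spell-checker + log-shipper + ab-test-router + webhook-dispatcher, 34 GB, 2066.
Next best is auth-service + thumbnail-service + search-indexer + spell-checker + log-shipper at 2039 (34 GB) — short by 27.

2066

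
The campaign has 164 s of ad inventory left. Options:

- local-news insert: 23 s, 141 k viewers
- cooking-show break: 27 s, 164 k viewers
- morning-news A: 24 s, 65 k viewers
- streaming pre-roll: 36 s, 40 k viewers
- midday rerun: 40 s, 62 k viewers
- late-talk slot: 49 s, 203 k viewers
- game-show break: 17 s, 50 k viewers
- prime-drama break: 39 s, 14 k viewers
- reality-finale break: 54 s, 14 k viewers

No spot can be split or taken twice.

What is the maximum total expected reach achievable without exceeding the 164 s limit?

A density-first pass picks local-news insert + cooking-show break + morning-news A + late-talk slot + game-show break — 623 at 140 s.
Dropping game-show break frees 17 s; slotting in midday rerun (40 s) lifts the total to 635 at 163 s.
Nothing else within 164 s beats 635.

635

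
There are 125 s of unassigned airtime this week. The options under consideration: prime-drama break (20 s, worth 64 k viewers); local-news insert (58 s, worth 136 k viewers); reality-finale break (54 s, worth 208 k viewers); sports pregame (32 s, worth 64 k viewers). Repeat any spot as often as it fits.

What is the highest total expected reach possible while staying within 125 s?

416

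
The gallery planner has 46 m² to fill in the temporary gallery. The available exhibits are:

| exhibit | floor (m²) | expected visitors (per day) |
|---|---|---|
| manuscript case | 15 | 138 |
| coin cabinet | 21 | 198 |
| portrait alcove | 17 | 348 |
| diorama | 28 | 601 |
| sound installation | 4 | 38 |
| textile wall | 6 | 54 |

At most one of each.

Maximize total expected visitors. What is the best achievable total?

949

Taking portrait alcove + diorama: 45 m² used, 949 in expected visitors.
Next best is manuscript case + diorama at 739 (43 m²) — short by 210.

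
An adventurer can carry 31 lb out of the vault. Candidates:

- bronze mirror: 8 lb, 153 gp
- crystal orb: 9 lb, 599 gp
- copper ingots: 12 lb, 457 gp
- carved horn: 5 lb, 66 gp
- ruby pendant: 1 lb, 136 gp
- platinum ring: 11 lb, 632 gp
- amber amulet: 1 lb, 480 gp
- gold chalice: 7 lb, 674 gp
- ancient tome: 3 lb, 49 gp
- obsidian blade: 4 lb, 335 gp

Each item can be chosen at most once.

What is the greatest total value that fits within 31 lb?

By value per lb: amber amulet 480.00, ruby pendant 136.00, gold chalice 96.29, obsidian blade 83.75 lead.
Taking the top-ratio items first gives bronze mirror + crystal orb + ruby pendant + amber amulet + gold chalice + obsidian blade for 2377 (30 lb).
Dropping bronze mirror and obsidian blade frees 12 lb; slotting in platinum ring (11 lb) lifts the total to 2521 at 29 lb.

2521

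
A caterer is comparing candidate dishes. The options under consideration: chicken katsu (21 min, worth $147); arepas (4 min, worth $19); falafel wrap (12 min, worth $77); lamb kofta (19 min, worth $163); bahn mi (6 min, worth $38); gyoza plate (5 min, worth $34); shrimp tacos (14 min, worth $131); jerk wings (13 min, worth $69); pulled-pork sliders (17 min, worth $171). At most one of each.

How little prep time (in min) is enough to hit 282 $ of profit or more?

31

Look for the lowest-prep combination reaching 282.
Taking shrimp tacos + pulled-pork sliders gives 302 (≥ 282) for 31 min.
Any bundle with less than 31 min falls short of 282.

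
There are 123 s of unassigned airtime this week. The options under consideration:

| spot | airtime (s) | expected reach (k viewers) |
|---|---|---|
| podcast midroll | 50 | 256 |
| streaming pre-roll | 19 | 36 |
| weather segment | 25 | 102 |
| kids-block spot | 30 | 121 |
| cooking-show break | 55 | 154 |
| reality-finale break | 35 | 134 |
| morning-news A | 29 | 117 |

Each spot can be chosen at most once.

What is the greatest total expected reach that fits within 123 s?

Podcast midroll + kids-block spot + reality-finale break uses 115 of the 123 s and totals 511.
Podcast midroll + streaming pre-roll + weather segment + morning-news A matches that 511 at 123 s; no feasible combination exceeds it.

511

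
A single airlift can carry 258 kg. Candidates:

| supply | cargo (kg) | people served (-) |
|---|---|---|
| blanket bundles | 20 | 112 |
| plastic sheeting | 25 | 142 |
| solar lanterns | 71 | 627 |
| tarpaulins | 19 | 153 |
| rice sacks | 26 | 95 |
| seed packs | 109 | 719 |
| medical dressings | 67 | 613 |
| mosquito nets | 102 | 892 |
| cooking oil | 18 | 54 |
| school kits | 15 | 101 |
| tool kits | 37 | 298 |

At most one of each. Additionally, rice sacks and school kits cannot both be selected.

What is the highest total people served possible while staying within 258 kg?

The ratio ordering already packs tightly: solar lanterns + medical dressings + mosquito nets + school kits, 255 kg, 2233.
Runner-up solar lanterns + medical dressings + mosquito nets + cooking oil tops out at 2186.

2233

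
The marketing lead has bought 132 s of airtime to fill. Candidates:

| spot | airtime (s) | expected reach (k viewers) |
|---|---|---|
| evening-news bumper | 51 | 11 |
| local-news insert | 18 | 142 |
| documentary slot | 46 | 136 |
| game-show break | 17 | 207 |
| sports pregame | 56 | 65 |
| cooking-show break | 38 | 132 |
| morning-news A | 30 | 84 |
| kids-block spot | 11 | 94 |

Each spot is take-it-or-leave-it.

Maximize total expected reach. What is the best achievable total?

711

Local-news insert + documentary slot + game-show break + cooking-show break + kids-block spot uses 130 of the 132 s and totals 711.
Every other selection either busts 132 s or fails to beat 711.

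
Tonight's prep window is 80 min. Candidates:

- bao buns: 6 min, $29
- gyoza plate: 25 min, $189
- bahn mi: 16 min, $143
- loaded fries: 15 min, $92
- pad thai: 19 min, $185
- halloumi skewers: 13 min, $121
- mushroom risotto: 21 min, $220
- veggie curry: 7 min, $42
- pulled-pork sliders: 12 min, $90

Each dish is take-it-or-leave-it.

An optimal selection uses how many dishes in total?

4

Optimal total is 715.
gyoza plate + pad thai + halloumi skewers + mushroom risotto hits 715 at 78 min.
Any selection reaching 715 contains exactly 4 dishes.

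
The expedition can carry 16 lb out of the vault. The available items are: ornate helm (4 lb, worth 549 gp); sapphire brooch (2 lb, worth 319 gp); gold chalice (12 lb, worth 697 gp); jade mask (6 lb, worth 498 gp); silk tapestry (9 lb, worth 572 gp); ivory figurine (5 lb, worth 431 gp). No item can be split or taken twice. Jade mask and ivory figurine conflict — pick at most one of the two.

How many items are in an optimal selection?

Optimal total is 1440.
One optimal bundle: ornate helm + sapphire brooch + silk tapestry (15 lb).
Any selection reaching 1440 contains exactly 3 items.

3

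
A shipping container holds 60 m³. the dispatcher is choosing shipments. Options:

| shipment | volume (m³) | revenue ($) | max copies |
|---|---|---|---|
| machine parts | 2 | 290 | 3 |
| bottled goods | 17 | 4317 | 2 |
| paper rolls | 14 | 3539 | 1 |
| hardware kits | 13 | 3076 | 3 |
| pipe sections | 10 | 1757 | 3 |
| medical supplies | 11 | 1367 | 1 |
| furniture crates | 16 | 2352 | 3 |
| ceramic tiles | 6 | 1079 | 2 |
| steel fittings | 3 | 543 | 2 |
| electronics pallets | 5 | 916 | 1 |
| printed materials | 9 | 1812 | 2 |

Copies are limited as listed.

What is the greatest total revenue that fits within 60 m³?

14786

A density-first pass picks 2×bottled goods + paper rolls + steel fittings + printed materials — 14528 at 60 m³.
Replace paper rolls and steel fittings and printed materials with 2×hardware kits: the trade gains 258 net, giving 14786 at 60 m³.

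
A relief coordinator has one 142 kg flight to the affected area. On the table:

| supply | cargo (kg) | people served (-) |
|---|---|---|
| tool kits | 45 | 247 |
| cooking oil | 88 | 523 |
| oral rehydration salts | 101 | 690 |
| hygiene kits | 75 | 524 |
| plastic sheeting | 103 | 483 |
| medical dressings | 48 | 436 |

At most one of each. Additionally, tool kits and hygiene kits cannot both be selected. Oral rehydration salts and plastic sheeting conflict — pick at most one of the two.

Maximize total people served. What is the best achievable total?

960

Hygiene kits + medical dressings uses 123 of the 142 kg and totals 960.
No other feasible combination exceeds 960.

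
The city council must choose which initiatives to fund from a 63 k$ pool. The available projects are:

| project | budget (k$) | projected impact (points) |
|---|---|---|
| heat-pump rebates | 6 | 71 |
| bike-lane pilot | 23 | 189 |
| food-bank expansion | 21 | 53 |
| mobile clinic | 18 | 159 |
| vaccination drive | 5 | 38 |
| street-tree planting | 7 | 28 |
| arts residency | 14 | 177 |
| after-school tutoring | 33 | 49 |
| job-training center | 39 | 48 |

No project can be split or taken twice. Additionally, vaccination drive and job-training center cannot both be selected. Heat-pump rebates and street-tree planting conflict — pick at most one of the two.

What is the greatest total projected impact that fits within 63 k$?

The ratio ordering already packs tightly: heat-pump rebates + bike-lane pilot + mobile clinic + arts residency, 61 k$, 596.
Runner-up bike-lane pilot + mobile clinic + vaccination drive + arts residency tops out at 563.

596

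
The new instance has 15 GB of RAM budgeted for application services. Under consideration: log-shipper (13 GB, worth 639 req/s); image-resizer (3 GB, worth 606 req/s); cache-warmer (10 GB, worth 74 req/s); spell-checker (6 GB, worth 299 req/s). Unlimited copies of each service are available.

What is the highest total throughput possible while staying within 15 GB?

Density check — image-resizer 202.00, spell-checker 49.83, log-shipper 49.15 are the best per GB.
The ratio ordering already packs tightly: 5×image-resizer, 15 GB, 3030.
Every other selection either busts 15 GB or fails to beat 3030.

3030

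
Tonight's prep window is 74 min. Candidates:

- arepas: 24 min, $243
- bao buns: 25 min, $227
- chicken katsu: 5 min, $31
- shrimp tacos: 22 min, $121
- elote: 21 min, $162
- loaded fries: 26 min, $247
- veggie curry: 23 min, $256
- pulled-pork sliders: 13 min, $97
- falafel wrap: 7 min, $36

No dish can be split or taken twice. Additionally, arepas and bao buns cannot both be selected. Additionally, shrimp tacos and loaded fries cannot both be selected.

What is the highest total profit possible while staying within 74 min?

Best packing: arepas + loaded fries + veggie curry — 73 min, 746 total.

746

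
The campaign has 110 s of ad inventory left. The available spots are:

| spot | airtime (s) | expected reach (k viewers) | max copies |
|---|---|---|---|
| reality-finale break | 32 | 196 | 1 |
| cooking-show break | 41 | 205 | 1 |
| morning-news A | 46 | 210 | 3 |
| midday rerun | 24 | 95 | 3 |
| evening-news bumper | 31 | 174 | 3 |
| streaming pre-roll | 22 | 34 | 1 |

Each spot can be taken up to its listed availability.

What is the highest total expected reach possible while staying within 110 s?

580

Taking the top-ratio spots first gives reality-finale break + 2×evening-news bumper for 544 (94 s).
Replace evening-news bumper with morning-news A: the trade gains 36 net, giving 580 at 109 s.
That's the maximum — no swap from here does better than 580.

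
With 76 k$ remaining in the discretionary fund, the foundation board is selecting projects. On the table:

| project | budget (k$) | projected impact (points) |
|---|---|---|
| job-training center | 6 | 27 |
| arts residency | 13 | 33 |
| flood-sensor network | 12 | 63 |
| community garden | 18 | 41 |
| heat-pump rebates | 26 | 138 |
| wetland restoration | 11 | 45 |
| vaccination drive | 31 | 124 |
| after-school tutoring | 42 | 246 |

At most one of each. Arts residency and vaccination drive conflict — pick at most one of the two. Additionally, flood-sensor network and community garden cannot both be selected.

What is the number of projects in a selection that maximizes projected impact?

3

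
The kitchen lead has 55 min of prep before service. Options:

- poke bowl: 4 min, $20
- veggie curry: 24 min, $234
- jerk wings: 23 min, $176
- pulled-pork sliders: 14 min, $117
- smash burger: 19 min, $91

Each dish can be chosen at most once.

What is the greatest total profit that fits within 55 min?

Greedy by ratio would take poke bowl + veggie curry + pulled-pork sliders: 42 min used, total 371.
Replace pulled-pork sliders with jerk wings: the trade gains 59 net, giving 430 at 51 min.

430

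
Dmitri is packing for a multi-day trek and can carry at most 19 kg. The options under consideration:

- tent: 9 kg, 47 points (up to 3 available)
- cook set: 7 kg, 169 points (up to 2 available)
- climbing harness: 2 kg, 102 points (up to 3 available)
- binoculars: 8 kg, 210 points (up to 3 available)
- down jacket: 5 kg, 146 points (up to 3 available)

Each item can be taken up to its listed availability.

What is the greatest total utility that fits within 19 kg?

662

Filling by ratio: 3×climbing harness + 2×down jacket for 598, with 3 kg left unused.
Replace down jacket with binoculars: the trade gains 64 net, giving 662 at 19 kg.
Every other selection either busts 19 kg or exceeds an availability limit or fails to beat 662.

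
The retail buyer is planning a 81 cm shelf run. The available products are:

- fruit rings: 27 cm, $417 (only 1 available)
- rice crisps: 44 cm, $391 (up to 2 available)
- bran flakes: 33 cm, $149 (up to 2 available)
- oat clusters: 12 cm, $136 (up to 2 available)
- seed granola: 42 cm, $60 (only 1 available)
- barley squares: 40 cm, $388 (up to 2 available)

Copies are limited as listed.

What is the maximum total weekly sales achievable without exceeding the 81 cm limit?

941

Density check — fruit rings 15.44, oat clusters 11.33, barley squares 9.70, rice crisps 8.89 are the best per cm.
Taking the top-ratio products first gives fruit rings + 2×oat clusters for 689 (51 cm).
Replace oat clusters with barley squares: the trade gains 252 net, giving 941 at 79 cm.
No other feasible combination exceeds 941.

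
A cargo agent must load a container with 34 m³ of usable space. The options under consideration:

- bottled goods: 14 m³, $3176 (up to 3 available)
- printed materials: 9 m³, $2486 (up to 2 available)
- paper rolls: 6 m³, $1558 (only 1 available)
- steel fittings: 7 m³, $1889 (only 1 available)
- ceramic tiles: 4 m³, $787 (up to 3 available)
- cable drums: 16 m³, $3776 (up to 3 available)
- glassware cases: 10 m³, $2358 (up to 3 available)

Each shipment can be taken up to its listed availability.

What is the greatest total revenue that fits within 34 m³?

8888

Density check — printed materials 276.22, steel fittings 269.86, paper rolls 259.67 are the best per m³.
A density-first pass picks 2×printed materials + paper rolls + steel fittings — 8419 at 31 m³.
Dropping steel fittings frees 7 m³; slotting in glassware cases (10 m³) lifts the total to 8888 at 34 m³.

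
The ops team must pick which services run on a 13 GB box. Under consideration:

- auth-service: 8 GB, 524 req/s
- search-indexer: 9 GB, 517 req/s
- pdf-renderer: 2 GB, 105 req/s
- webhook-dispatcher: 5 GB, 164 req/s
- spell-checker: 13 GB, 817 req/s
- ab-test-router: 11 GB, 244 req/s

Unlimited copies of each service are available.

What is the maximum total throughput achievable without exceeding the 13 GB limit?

817

Ranking by ratio (throughput/GB): auth-service 65.50, spell-checker 62.85, search-indexer 57.44, pdf-renderer 52.50.
Greedy by ratio would take auth-service + 2×pdf-renderer: 12 GB used, total 734.
Dropping auth-service and 2×pdf-renderer frees 12 GB; slotting in spell-checker (13 GB) lifts the total to 817 at 13 GB.
No other feasible combination exceeds 817.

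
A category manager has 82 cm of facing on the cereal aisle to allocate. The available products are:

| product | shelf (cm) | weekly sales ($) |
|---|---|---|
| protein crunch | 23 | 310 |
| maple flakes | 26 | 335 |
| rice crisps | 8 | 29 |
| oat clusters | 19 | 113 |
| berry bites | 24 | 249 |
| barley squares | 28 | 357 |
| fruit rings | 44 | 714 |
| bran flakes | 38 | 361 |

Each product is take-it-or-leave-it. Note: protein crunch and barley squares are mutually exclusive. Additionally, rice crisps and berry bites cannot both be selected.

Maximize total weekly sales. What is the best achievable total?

1100

Ranking by ratio (weekly sales/cm): fruit rings 16.23, protein crunch 13.48, maple flakes 12.88.
Taking the top-ratio products first gives protein crunch + rice crisps + fruit rings for 1053 (75 cm).
Replace protein crunch with barley squares: the trade gains 47 net, giving 1100 at 80 cm.
Nothing else feasible within 82 cm beats 1100.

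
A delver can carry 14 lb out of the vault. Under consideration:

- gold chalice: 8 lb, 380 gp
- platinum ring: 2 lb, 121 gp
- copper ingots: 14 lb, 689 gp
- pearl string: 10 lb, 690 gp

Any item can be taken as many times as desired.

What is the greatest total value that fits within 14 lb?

Taking 2×platinum ring + pearl string: 14 lb used, 932 in value.
Every other selection either busts 14 lb or fails to beat 932.

932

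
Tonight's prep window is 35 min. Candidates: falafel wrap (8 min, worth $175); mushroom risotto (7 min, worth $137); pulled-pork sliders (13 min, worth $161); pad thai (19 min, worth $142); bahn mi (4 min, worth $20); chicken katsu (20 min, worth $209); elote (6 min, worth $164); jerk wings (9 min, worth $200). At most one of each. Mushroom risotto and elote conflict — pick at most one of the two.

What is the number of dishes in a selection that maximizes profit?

3

Optimal total is 573.
For example chicken katsu + elote + jerk wings achieves it, using 35 min.
All optima have 3 dishes.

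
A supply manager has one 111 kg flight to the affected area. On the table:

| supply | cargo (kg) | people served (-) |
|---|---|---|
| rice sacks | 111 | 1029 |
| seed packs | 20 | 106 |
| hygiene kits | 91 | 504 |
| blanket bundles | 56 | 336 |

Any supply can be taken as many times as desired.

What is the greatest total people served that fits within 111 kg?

Rice sacks uses 111 of the 111 kg and totals 1029.

1029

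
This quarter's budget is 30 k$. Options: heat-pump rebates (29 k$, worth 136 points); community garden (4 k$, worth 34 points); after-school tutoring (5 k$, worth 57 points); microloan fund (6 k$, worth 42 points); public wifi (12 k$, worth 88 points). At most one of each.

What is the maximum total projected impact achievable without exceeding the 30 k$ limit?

Best packing: community garden + after-school tutoring + microloan fund + public wifi — 27 k$, 221 total.
That's the maximum — no swap from here does better than 221.

221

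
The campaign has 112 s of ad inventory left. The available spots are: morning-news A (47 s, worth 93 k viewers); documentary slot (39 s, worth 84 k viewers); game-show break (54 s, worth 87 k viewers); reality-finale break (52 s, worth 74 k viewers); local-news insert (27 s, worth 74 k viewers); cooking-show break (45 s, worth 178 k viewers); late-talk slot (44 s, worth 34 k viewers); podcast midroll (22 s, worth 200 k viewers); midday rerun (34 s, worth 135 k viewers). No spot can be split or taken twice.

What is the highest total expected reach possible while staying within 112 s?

513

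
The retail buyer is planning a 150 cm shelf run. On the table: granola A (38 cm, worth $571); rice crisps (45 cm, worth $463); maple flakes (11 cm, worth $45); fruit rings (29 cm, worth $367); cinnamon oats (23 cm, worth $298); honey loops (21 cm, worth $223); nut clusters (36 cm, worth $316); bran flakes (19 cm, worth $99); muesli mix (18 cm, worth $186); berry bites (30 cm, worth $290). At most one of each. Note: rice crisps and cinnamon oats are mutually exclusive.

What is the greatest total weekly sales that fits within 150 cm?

Filling by ratio: granola A + fruit rings + cinnamon oats + honey loops + bran flakes + muesli mix for 1744, with 2 cm left unused.
Dropping bran flakes and muesli mix frees 37 cm; slotting in nut clusters (36 cm) lifts the total to 1775 at 147 cm.
Runner-up granola A + maple flakes + fruit rings + cinnamon oats + muesli mix + berry bites tops out at 1757.

1775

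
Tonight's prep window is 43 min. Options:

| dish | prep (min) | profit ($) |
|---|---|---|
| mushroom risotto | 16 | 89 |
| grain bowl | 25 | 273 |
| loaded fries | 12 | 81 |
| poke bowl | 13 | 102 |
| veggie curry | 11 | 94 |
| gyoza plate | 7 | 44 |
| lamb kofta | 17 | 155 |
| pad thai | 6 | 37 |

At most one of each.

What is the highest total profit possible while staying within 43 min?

Grain bowl + lamb kofta uses 42 of the 43 min and totals 428.
The spare 1 min is too small for any remaining dish, and no exchange beats 428.

428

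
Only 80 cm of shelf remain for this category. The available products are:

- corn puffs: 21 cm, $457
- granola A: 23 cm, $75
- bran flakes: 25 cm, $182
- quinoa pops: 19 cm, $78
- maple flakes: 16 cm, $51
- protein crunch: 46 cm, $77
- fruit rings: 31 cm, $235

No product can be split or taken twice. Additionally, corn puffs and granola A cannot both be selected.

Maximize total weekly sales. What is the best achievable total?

Taking corn puffs + bran flakes + fruit rings: 77 cm used, 874 in weekly sales.

874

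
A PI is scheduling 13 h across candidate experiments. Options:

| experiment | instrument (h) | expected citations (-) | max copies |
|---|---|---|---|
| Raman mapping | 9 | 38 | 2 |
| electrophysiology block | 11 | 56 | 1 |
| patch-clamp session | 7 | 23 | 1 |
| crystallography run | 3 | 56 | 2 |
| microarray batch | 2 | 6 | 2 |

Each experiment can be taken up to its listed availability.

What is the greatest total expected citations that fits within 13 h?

135

By expected citations per h: crystallography run 18.67, electrophysiology block 5.09, Raman mapping 4.22, patch-clamp session 3.29 lead.
Best packing: patch-clamp session + 2×crystallography run — 13 h, 135 total.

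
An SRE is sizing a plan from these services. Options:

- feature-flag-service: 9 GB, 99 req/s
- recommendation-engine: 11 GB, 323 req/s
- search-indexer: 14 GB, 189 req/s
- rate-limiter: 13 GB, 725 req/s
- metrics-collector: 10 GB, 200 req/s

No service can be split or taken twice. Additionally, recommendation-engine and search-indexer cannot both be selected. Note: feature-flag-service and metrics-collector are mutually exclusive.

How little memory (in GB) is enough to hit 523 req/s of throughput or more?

13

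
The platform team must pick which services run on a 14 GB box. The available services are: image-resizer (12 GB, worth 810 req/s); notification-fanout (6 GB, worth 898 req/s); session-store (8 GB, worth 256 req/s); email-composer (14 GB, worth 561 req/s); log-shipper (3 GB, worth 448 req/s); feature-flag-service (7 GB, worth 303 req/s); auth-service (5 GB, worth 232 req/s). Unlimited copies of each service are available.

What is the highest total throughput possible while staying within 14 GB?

1796

The ratio ordering already packs tightly: 2×notification-fanout, 12 GB, 1796.
That's the maximum — no swap from here does better than 1796.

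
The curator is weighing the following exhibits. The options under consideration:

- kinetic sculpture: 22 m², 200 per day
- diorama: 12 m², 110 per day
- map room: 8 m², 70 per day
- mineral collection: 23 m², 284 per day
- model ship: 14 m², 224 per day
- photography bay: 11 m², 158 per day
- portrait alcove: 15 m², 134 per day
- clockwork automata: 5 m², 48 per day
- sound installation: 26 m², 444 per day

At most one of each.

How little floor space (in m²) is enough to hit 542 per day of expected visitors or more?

37

Look for the lowest-floor combination reaching 542.
photography bay + sound installation: 602 expected visitors at 37 m².
Below 37 m² the best achievable stays under 542.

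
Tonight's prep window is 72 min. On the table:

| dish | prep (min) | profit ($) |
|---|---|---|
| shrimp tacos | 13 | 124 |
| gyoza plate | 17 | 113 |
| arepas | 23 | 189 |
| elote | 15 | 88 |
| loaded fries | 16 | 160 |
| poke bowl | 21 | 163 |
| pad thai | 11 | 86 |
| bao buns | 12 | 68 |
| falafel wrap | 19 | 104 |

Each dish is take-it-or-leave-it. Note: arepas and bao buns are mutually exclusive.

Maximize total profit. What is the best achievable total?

598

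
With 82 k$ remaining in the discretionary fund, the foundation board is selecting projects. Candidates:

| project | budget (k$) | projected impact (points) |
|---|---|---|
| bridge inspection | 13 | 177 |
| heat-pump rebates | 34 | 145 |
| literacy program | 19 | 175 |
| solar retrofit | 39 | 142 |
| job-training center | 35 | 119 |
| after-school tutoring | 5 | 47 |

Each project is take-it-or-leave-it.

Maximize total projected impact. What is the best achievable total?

544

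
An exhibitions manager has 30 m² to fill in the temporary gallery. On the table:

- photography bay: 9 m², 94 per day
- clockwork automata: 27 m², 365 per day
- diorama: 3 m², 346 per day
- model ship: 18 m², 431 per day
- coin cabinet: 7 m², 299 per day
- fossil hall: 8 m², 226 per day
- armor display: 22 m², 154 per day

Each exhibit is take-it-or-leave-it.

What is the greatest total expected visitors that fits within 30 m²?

1076

Greedy by ratio would take photography bay + diorama + coin cabinet + fossil hall: 27 m² used, total 965.
Dropping photography bay and fossil hall frees 17 m²; slotting in model ship (18 m²) lifts the total to 1076 at 28 m².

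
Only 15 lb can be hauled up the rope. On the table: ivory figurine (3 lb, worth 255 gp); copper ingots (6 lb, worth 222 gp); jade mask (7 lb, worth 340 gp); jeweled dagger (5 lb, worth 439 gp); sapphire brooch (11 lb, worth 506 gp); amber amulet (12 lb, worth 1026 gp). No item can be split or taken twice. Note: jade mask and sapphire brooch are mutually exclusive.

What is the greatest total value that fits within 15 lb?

1281

Ranking by ratio (value/lb): jeweled dagger 87.80, amber amulet 85.50, ivory figurine 85.00, jade mask 48.57.
Greedy by ratio would take ivory figurine + jade mask + jeweled dagger: 15 lb used, total 1034.
The 12 lb tied up in jade mask and jeweled dagger is better spent on amber amulet — total rises to 1281 (15 lb).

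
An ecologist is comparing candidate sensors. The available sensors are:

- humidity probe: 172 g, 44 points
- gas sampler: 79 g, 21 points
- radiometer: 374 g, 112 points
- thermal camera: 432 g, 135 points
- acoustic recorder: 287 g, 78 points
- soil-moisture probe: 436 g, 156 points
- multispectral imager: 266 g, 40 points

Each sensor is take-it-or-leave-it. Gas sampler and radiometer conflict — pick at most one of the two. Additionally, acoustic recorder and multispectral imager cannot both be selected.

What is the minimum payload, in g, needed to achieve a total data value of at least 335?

Minimise g subject to total data value ≥ 335.
humidity probe + thermal camera + soil-moisture probe: 335 data value at 1040 g.
Any bundle with less than 1040 g falls short of 335.

1040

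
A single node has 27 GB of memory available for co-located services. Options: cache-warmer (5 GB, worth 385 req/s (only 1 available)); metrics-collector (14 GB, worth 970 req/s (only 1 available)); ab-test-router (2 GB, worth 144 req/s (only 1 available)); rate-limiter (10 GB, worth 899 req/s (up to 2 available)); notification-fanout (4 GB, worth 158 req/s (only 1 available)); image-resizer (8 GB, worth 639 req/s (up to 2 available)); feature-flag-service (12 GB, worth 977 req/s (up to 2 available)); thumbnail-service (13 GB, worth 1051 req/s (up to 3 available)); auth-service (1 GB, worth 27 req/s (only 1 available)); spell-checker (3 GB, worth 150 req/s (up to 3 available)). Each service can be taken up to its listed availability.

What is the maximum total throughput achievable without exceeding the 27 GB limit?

Ranking by ratio (throughput/GB): rate-limiter 89.90, feature-flag-service 81.42, thumbnail-service 80.85.
Taking cache-warmer + ab-test-router + 2×rate-limiter: 27 GB used, 2327 in throughput.
No other feasible combination exceeds 2327.

2327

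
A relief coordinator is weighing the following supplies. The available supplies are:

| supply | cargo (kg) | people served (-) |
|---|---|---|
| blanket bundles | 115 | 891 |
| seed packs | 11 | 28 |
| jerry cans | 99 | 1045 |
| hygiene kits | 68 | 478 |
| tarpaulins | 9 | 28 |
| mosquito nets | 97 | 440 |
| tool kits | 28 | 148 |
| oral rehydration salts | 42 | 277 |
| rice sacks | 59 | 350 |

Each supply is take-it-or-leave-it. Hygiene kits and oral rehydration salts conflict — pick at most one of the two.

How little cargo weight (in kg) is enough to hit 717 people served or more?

Look for the lowest-cargo combination reaching 717.
Taking jerry cans gives 1045 (≥ 717) for 99 kg.
Below 99 kg the best achievable stays under 717.

99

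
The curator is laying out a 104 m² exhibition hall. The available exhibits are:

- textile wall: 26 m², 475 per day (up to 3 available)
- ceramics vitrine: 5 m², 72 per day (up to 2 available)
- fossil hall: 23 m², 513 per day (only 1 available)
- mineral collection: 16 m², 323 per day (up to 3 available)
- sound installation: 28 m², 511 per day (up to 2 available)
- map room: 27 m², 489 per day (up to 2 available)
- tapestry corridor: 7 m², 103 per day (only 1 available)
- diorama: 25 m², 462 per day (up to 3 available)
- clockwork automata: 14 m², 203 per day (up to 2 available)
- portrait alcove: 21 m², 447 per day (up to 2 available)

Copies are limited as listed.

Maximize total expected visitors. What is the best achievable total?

2156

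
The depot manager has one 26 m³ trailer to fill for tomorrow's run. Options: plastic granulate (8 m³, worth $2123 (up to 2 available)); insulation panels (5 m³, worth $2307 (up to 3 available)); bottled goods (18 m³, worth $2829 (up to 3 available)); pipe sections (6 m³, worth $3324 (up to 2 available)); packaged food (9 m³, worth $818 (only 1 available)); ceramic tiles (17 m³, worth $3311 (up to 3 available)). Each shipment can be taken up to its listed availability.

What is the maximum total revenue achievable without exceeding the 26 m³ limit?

Density check — pipe sections 554.00, insulation panels 461.40, plastic granulate 265.38, ceramic tiles 194.76 are the best per m³.
2×insulation panels + 2×pipe sections uses 22 of the 26 m³ and totals 11262.

11262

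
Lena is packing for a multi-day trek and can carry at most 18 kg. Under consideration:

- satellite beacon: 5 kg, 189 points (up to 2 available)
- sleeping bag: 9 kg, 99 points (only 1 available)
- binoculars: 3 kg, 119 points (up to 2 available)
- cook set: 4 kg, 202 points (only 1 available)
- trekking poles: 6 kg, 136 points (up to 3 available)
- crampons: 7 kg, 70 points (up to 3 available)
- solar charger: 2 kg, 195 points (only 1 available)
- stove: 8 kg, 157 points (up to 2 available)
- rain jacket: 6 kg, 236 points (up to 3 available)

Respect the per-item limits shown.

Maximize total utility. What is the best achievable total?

Best packing: 2×binoculars + cook set + solar charger + rain jacket — 18 kg, 871 total.

871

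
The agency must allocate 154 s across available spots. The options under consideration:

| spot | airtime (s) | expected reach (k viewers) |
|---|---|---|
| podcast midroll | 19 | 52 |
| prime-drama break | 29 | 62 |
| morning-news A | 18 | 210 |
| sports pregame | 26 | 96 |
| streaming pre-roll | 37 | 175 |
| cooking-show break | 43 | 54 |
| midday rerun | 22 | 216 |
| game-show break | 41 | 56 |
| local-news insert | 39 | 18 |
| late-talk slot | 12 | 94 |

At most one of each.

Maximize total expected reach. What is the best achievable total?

By expected reach per s: morning-news A 11.67, midday rerun 9.82, late-talk slot 7.83, streaming pre-roll 4.73 lead.
Filling by ratio: podcast midroll + morning-news A + sports pregame + streaming pre-roll + midday rerun + late-talk slot for 843, with 20 s left unused.
The 19 s tied up in podcast midroll is better spent on prime-drama break — total rises to 853 (144 s).
Runner-up podcast midroll + morning-news A + sports pregame + streaming pre-roll + midday rerun + late-talk slot tops out at 843.

853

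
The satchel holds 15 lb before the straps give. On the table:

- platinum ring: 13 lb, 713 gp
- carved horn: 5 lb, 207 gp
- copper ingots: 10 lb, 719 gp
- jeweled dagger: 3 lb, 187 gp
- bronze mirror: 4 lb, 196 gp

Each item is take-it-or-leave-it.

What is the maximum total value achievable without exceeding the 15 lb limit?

Taking the top-ratio items first gives copper ingots + jeweled dagger for 906 (13 lb).
Dropping jeweled dagger frees 3 lb; slotting in carved horn (5 lb) lifts the total to 926 at 15 lb.
The closest alternative, copper ingots + bronze mirror, reaches only 915.

926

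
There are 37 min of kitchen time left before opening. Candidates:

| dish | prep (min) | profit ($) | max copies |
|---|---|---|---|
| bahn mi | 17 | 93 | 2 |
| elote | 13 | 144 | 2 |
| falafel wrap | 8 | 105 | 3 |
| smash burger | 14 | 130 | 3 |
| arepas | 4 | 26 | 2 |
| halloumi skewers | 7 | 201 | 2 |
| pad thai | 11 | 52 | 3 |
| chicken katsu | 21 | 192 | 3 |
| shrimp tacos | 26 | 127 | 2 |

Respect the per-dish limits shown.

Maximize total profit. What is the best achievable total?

651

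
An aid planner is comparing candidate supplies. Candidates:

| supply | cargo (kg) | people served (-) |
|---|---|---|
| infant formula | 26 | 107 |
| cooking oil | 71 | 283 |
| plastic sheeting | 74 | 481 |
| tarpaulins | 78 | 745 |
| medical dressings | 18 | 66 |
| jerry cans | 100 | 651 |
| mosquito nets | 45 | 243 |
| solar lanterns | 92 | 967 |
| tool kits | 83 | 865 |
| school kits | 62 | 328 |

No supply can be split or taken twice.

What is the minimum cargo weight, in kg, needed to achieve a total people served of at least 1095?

128

Minimise kg subject to total people served ≥ 1095.
mosquito nets + tool kits: 1108 people served at 128 kg.
Any bundle with less than 128 kg falls short of 1095.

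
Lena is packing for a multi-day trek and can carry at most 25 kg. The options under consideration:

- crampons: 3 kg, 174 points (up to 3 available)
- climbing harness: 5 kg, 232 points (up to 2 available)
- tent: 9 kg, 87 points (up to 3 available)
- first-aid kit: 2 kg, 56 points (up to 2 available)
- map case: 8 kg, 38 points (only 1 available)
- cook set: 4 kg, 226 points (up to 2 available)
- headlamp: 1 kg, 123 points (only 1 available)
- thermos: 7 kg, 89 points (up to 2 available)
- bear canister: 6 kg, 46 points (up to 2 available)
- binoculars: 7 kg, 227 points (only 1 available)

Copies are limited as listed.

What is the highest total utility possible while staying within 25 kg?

1387

Taking the top-ratio items first gives 3×crampons + climbing harness + first-aid kit + 2×cook set + headlamp for 1385 (25 kg).
Replace crampons and first-aid kit with climbing harness: the trade gains 2 net, giving 1387 at 25 kg.
No other feasible combination exceeds 1387.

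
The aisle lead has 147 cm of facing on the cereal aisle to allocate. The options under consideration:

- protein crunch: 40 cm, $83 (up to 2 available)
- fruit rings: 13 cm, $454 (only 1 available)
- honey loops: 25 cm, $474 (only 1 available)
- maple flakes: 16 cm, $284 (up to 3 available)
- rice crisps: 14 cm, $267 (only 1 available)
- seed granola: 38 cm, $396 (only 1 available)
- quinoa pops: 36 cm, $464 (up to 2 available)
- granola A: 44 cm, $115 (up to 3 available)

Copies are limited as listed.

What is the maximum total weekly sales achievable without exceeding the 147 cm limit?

The ratio ordering already packs tightly: fruit rings + honey loops + 3×maple flakes + rice crisps + quinoa pops, 136 cm, 2511.
The spare 11 cm is too small for any remaining product, and no exchange beats 2511.

2511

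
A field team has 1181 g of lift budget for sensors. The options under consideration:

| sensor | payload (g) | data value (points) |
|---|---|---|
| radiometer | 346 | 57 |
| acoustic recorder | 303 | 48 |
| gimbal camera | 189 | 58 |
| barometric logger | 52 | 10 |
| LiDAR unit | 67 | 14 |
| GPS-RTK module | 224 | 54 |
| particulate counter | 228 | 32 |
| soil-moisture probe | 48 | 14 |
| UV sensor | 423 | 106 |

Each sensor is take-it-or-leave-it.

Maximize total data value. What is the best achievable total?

278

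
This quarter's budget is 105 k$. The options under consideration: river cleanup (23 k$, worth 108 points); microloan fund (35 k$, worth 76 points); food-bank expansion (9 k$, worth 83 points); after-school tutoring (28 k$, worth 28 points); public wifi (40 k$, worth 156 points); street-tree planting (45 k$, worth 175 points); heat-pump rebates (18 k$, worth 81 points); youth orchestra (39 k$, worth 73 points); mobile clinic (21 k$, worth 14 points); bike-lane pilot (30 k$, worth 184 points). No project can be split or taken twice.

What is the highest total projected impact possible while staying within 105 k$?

By projected impact per k$: food-bank expansion 9.22, bike-lane pilot 6.13, river cleanup 4.70, heat-pump rebates 4.50 lead.
A density-first pass picks river cleanup + food-bank expansion + heat-pump rebates + mobile clinic + bike-lane pilot — 470 at 101 k$.
Dropping heat-pump rebates and mobile clinic frees 39 k$; slotting in public wifi (40 k$) lifts the total to 531 at 102 k$.

531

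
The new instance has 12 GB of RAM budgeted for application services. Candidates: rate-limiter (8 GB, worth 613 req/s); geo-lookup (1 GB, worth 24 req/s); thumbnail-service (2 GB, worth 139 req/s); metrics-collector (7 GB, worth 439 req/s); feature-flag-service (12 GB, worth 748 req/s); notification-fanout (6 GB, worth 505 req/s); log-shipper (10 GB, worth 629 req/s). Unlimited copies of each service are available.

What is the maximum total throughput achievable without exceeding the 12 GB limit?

1010

Ranking by ratio (throughput/GB): notification-fanout 84.17, rate-limiter 76.62, thumbnail-service 69.50, log-shipper 62.90.
2×notification-fanout uses 12 of the 12 GB and totals 1010.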